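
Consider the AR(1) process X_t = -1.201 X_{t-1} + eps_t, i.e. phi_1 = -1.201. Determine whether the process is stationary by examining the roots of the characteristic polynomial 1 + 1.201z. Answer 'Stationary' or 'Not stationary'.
\text{Not stationary}

The AR(p) characteristic polynomial is P(z) = 1 + 1.201z.
Stationarity requires all roots to lie outside the unit circle, i.e. |z| > 1 for every root.
This is linear in z: 1 + (1.201) z = 0  =>  z = -1/(1.201) = -0.832639,  |z| = 0.832639.
Moduli of all roots: 0.8326.
All moduli strictly greater than 1? No.
Verdict: Not stationary.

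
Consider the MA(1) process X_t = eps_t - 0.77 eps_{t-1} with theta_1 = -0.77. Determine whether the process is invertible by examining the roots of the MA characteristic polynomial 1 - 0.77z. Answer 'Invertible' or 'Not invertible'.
\text{Invertible}

The MA(q) characteristic polynomial is P(z) = 1 - 0.77z.
Invertibility requires all roots to lie outside the unit circle, i.e. |z| > 1 for every root.
This is linear in z: 1 + (-0.77) z = 0  =>  z = -1/(-0.77) = 1.298701,  |z| = 1.298701.
Moduli of all roots: 1.2987.
All moduli strictly greater than 1? Yes.
Verdict: Invertible.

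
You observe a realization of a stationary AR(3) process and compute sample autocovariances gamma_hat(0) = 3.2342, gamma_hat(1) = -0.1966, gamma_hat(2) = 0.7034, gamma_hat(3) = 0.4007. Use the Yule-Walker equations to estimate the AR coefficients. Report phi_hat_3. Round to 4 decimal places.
\hat\phi_{3} = 0.1550

The Yule-Walker equations for an AR(p) process read, in matrix form,
  Gamma_p phi = r_p,   with   (Gamma_p)_{ij} = gamma(|i - j|),
                       (r_p)_i = gamma(i),   i,j = 1..p.
Substitute the sample gammas (Toeplitz matrix and right-hand side of size 3):
  Gamma_p = [[3.2342, -0.1966, 0.7034], [-0.1966, 3.2342, -0.1966], [0.7034, -0.1966, 3.2342]]
  r_p     = [-0.1966, 0.7034, 0.4007]
Written out (R1..R3):
  (R1) 3.2342 phi_1 - 0.1966 phi_2 + 0.7034 phi_3 = -0.1966
  (R2) -0.1966 phi_1 + 3.2342 phi_2 - 0.1966 phi_3 = 0.7034
  (R3) 0.7034 phi_1 - 0.1966 phi_2 + 3.2342 phi_3 = 0.4007
Gaussian elimination:
  R2 <- R2 - (-0.1966/3.2342) R1 = R2 - (-0.060788) R1:  3.222249 phi_2 - 0.153842 phi_3 = 0.691449
  R3 <- R3 - (0.7034/3.2342) R1 = R3 - (0.217488) R1:  -0.153842 phi_2 + 3.081219 phi_3 = 0.443458
  R3 <- R3 - (-0.153842/3.222249) R2 = R3 - (-0.047744) R2:  3.073874 phi_3 = 0.47647
Back-substitution:
  phi_hat_3 = 0.47647 / 3.073874 = 0.155007
  phi_hat_2 = (0.691449 - (-0.153842)(0.155007)) / 3.222249 = 0.221986
  phi_hat_1 = (-0.1966 - (-0.1966)(0.221986) - (0.7034)(0.155007)) / 3.2342 = -0.081006
So phi_hat = [-0.0810, 0.2220, 0.1550].
Therefore phi_hat_3 = 0.1550.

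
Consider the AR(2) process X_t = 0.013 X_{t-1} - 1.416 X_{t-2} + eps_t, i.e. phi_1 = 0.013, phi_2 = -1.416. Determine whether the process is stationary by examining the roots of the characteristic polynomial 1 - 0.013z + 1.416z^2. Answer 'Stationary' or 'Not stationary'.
\text{Not stationary}

The AR(p) characteristic polynomial is P(z) = 1 - 0.013z + 1.416z^2.
Stationarity requires all roots to lie outside the unit circle, i.e. |z| > 1 for every root.
Set 1 + (-0.013) z + (1.416) z^2 = 0, i.e. a z^2 + b z + c = 0 with a = 1.416, b = -0.013, c = 1.
Discriminant D = b^2 - 4ac = (-0.013)^2 - 4*(1.416)*1 = 0.000169 - (5.664) = -5.663831.
D < 0, so the roots are the complex-conjugate pair z = (-b +/- i sqrt(-D)) / (2a) = 0.0046 +/- 0.8404i.
For a conjugate pair |z|^2 = z * conj(z) = (product of roots) = c/a = 1/(1.416) = 0.706215, so |z| = sqrt(0.706215) = 0.8404 for both roots.
Moduli of all roots: 0.8404, 0.8404.
All moduli strictly greater than 1? No.
Verdict: Not stationary.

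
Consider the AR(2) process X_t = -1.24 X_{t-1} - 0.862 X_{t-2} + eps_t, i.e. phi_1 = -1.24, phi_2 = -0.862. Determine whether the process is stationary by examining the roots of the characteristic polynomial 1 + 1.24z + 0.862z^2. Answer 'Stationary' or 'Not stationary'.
\text{Stationary}

The AR(p) characteristic polynomial is P(z) = 1 + 1.24z + 0.862z^2.
Stationarity requires all roots to lie outside the unit circle, i.e. |z| > 1 for every root.
Set 1 + (1.24) z + (0.862) z^2 = 0, i.e. a z^2 + b z + c = 0 with a = 0.862, b = 1.24, c = 1.
Discriminant D = b^2 - 4ac = (1.24)^2 - 4*(0.862)*1 = 1.5376 - (3.448) = -1.9104.
D < 0, so the roots are the complex-conjugate pair z = (-b +/- i sqrt(-D)) / (2a) = -0.7193 +/- 0.8017i.
For a conjugate pair |z|^2 = z * conj(z) = (product of roots) = c/a = 1/(0.862) = 1.160093, so |z| = sqrt(1.160093) = 1.0771 for both roots.
Moduli of all roots: 1.0771, 1.0771.
All moduli strictly greater than 1? Yes.
Verdict: Stationary.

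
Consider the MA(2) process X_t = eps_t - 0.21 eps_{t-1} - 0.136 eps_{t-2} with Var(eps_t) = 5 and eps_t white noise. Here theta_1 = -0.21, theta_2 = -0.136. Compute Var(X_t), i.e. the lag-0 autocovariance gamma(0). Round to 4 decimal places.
\gamma(0) = 5.3130

For an MA(q) process X_t = eps_t + sum_i theta_i eps_{t-i} with
Var(eps_t) = sigma^2, the variance is
  gamma(0) = sigma^2 * (1 + sum_i theta_i^2).
  sum_i theta_i^2 = (-0.21)^2 + (-0.136)^2 = 0.0441 + 0.018496 = 0.062596.
  gamma(0) = 5 * (1 + 0.062596) = 5 * 1.062596 = 5.31298, which rounds to 5.3130.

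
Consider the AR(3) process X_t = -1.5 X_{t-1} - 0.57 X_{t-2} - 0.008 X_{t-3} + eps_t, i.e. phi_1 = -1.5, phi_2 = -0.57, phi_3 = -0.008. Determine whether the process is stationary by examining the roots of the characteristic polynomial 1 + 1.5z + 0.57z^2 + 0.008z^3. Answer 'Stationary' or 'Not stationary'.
\text{Stationary}

The AR(p) characteristic polynomial is P(z) = 1 + 1.5z + 0.57z^2 + 0.008z^3.
Stationarity requires all roots to lie outside the unit circle, i.e. |z| > 1 for every root.
Degree 3: look for a simple real root z0 first, then factor out (1 - z/z0) and solve the remaining quadratic.
Testing z0 = -1.25: P(-1.25) = 1 + (1.5)(-1.25) + (0.57)(-1.25)^2 + (0.008)(-1.25)^3
  = 1 + (-1.875) + (0.890625) + (-0.015625) = 0.  So z_0 = -1.25 is a root, |z_0| = 1.25.
Divide out the factor (1 + 0.8 z) = (1 - z/z0) (since 1/z0 = -0.8):
  P(z) = (1 + 0.8 z)(1 + (0.7) z + (0.01) z^2)
  [check: z-coef 0.7 - (-0.8) = 1.5; z^2-coef 0.01 - (-0.8)(0.7) = 0.57; z^3-coef -(-0.8)(0.01) = 0.008.]
Remaining roots from the quadratic factor 1 + (0.7) z + (0.01) z^2:
  Set 1 + (0.7) z + (0.01) z^2 = 0, i.e. a z^2 + b z + c = 0 with a = 0.01, b = 0.7, c = 1.
  Discriminant D = b^2 - 4ac = (0.7)^2 - 4*(0.01)*1 = 0.49 - (0.04) = 0.45.
  D >= 0, so the roots are real: z = (-b +/- sqrt(D)) / (2a) = (-0.7 +/- 0.67082) / (0.02).
    z_1 = (-0.7 + 0.67082) / (0.02) = -1.459,   |z_1| = 1.459.
    z_2 = (-0.7 - 0.67082) / (0.02) = -68.541,   |z_2| = 68.541.
Moduli of all roots: 1.2500, 1.4590, 68.5410.
All moduli strictly greater than 1? Yes.
Verdict: Stationary.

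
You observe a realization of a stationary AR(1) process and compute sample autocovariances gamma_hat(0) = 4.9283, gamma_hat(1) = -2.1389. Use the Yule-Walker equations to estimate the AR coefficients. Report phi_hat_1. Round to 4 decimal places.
\hat\phi_{1} = -0.4340

The Yule-Walker equations for an AR(p) process read, in matrix form,
  Gamma_p phi = r_p,   with   (Gamma_p)_{ij} = gamma(|i - j|),
                       (r_p)_i = gamma(i),   i,j = 1..p.
Substitute the sample gammas (Toeplitz matrix and right-hand side of size 1):
  Gamma_p = [[4.9283]]
  r_p     = [-2.1389]
With p = 1 this is the single equation gamma(0) phi_1 = gamma(1):
  phi_hat_1 = gamma(1) / gamma(0) = -2.1389 / 4.9283 = -0.4340.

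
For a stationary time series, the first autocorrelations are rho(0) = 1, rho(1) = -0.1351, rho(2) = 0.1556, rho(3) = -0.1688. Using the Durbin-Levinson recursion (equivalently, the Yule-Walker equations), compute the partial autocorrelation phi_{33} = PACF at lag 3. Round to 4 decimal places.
\phi_{33} = -0.1369

The PACF at lag k is phi_{kk}, the last component of the solution
to the Yule-Walker system G_k phi = r_k where
  (G_k)_{ij} = rho(|i - j|), (r_k)_i = rho(i), i,j = 1..k.
Equivalently, Durbin-Levinson gives phi_{kk} iteratively:
  phi_{11} = rho(1)
  phi_{kk} = [rho(k) - sum_{j=1..k-1} phi_{k-1,j} rho(k-j)]
            / [1 - sum_{j=1..k-1} phi_{k-1,j} rho(j)],
  phi_{k,j} = phi_{k-1,j} - phi_{kk} phi_{k-1,k-j},  j = 1..k-1.
Step k = 1:
  phi_11 = rho(1) = -0.1351.
Step k = 2:
  phi_22 = [rho(2) - phi_11 rho(1)] / [1 - phi_11 rho(1)] = [0.1556 - (-0.1351)(-0.1351)] / [1 - (-0.1351)(-0.1351)]
         = 0.13734799 / 0.98174799 = 0.139901.
  Update: phi_21 = phi_11 - phi_22 phi_11 = -0.1351 - (0.139901)(-0.1351) = -0.116199.
Step k = 3:
  phi_33 = [rho(3) - phi_21 rho(2) - phi_22 rho(1)] / [1 - phi_21 rho(1) - phi_22 rho(2)]
    numerator   = -0.1688 - (-0.116199)(0.1556) - (0.139901)(-0.1351) = -0.1318187
    denominator = 1 - (-0.116199)(-0.1351) - (0.139901)(0.1556) = 0.9625328
  phi_33 = -0.1318187 / 0.9625328 = -0.1369.
Therefore phi_{33} = -0.1369.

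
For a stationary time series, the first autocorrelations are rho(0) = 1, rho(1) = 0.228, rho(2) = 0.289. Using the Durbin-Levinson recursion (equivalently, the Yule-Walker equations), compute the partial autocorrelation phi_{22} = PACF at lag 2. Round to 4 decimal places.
\phi_{22} = 0.2500

The PACF at lag k is phi_{kk}, the last component of the solution
to the Yule-Walker system G_k phi = r_k where
  (G_k)_{ij} = rho(|i - j|), (r_k)_i = rho(i), i,j = 1..k.
Equivalently, Durbin-Levinson gives phi_{kk} iteratively:
  phi_{11} = rho(1)
  phi_{kk} = [rho(k) - sum_{j=1..k-1} phi_{k-1,j} rho(k-j)]
            / [1 - sum_{j=1..k-1} phi_{k-1,j} rho(j)],
  phi_{k,j} = phi_{k-1,j} - phi_{kk} phi_{k-1,k-j},  j = 1..k-1.
Step k = 1:
  phi_11 = rho(1) = 0.228.
Step k = 2:
  phi_22 = [rho(2) - phi_11 rho(1)] / [1 - phi_11 rho(1)] = [0.289 - (0.228)(0.228)] / [1 - (0.228)(0.228)]
         = 0.237016 / 0.948016 = 0.25.
Therefore phi_{22} = 0.2500.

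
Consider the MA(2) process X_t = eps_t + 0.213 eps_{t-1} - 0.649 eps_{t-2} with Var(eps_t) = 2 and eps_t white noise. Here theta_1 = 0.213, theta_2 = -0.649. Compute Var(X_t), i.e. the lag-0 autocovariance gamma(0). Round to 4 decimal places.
\gamma(0) = 2.9331

For an MA(q) process X_t = eps_t + sum_i theta_i eps_{t-i} with
Var(eps_t) = sigma^2, the variance is
  gamma(0) = sigma^2 * (1 + sum_i theta_i^2).
  sum_i theta_i^2 = (0.213)^2 + (-0.649)^2 = 0.045369 + 0.421201 = 0.46657.
  gamma(0) = 2 * (1 + 0.46657) = 2 * 1.46657 = 2.93314, which rounds to 2.9331.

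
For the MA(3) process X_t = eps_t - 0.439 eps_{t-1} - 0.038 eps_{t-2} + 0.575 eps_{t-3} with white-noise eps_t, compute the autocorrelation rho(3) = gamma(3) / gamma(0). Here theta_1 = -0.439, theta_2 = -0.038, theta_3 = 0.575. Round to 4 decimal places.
\rho(3) = 0.3771

For an MA(q) process with theta_0 = 1, the autocovariance is
  gamma(k) = sigma^2 * sum_{i=0..q-k} theta_i * theta_{i+k},
and rho(k) = gamma(k) / gamma(0). Sigma^2 cancels.
  numerator   = (1)*(0.575) = 0.575.
  denominator = (1)^2 + (-0.439)^2 + (-0.038)^2 + (0.575)^2 = 1.52479.
  rho(3) = 0.575 / 1.52479 = 0.3771.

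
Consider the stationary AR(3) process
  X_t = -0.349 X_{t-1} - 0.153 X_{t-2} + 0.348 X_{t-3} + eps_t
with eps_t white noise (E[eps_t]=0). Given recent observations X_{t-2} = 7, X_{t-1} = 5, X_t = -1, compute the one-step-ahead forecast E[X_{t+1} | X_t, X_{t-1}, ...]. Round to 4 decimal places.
E[X_{t+1} \mid \mathcal F_t] = 2.0200

For an AR(p) model X_t = c + sum_i phi_i X_{t-i} + eps_t, the
one-step-ahead conditional mean is
  E[X_{t+1} | X_t, ...] = c + sum_i phi_i X_{t+1-i}.
Substitute known values:
  E[X_{t+1} | ...] = (-0.349) * (-1) + (-0.153) * (5) + (0.348) * (7)
                   = 2.0200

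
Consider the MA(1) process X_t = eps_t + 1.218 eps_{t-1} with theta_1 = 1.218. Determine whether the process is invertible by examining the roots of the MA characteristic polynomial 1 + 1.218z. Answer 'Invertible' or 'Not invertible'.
\text{Not invertible}

The MA(q) characteristic polynomial is P(z) = 1 + 1.218z.
Invertibility requires all roots to lie outside the unit circle, i.e. |z| > 1 for every root.
This is linear in z: 1 + (1.218) z = 0  =>  z = -1/(1.218) = -0.821018,  |z| = 0.821018.
Moduli of all roots: 0.8210.
All moduli strictly greater than 1? No.
Verdict: Not invertible.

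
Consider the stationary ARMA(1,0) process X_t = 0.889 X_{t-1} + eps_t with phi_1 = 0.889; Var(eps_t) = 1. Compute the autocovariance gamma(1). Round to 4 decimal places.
\gamma(1) = 4.2398

Multiply the model equation by X_{t-k} and take expectations. With theta_0 = psi_0 = 1 and psi_j the MA(infinity) weights, this gives
  gamma(k) - sum_i phi_i gamma(k-i) = c_k,
  c_k = sigma^2 * sum_{j=k..q} theta_j psi_{j-k}   (c_k = 0 for k > q),
using gamma(-m) = gamma(m).
Pure AR (q = 0): c_0 = sigma^2 = 1, c_k = 0 for k >= 1.
Equations for k = 0 and k = 1 (AR order 1):
  gamma(0) = phi_1 gamma(1) + c_0
  gamma(1) = phi_1 gamma(0) + c_1
Substituting the second into the first: gamma(0) (1 - phi_1^2) = c_0 + phi_1 c_1, so
  gamma(0) = c_0 / (1 - phi_1^2) = 1 / (1 - (0.889)^2) = 1 / 0.209679 = 4.769195.
  gamma(1) = phi_1 gamma(0) = (0.889)(4.769195) = 4.239814.
Therefore gamma(1) = 4.2398 (to 4 decimal places).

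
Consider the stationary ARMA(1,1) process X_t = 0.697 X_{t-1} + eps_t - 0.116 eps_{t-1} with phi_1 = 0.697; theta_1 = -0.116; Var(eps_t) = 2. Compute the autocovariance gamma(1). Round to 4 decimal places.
\gamma(1) = 2.0771

Multiply the model equation by X_{t-k} and take expectations. With theta_0 = psi_0 = 1 and psi_j the MA(infinity) weights, this gives
  gamma(k) - sum_i phi_i gamma(k-i) = c_k,
  c_k = sigma^2 * sum_{j=k..q} theta_j psi_{j-k}   (c_k = 0 for k > q),
using gamma(-m) = gamma(m).
psi-weights needed (psi_j = theta_j + sum_i phi_i psi_{j-i}):
  psi_1 = theta_1 + phi_1 = -0.116 + (0.697) = 0.581
Right-hand sides:
  c_0 = sigma^2 (1 + theta_1 psi_1) = 2 * (1 + (-0.116)(0.581)) = 2 * 0.932604 = 1.865208
  c_1 = sigma^2 theta_1 = 2 * (-0.116) = -0.232
  c_2 = 0
Equations for k = 0 and k = 1 (AR order 1):
  gamma(0) = phi_1 gamma(1) + c_0
  gamma(1) = phi_1 gamma(0) + c_1
Substituting the second into the first: gamma(0) (1 - phi_1^2) = c_0 + phi_1 c_1, so
  gamma(0) = (c_0 + phi_1 c_1) / (1 - phi_1^2) = (1.865208 + (0.697)(-0.232)) / (1 - (0.697)^2) = 1.703504 / 0.514191 = 3.312979.
  gamma(1) = phi_1 gamma(0) + c_1 = (0.697)(3.312979) + (-0.232) = 2.077146.
Therefore gamma(1) = 2.0771 (to 4 decimal places).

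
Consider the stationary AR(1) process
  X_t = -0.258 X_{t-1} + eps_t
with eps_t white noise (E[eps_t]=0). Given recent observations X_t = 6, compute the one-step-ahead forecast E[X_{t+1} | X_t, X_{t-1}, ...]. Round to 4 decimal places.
E[X_{t+1} \mid \mathcal F_t] = -1.5480

For an AR(p) model X_t = c + sum_i phi_i X_{t-i} + eps_t, the
one-step-ahead conditional mean is
  E[X_{t+1} | X_t, ...] = c + sum_i phi_i X_{t+1-i}.
Substitute known values:
  E[X_{t+1} | ...] = (-0.258) * (6)
                   = -1.5480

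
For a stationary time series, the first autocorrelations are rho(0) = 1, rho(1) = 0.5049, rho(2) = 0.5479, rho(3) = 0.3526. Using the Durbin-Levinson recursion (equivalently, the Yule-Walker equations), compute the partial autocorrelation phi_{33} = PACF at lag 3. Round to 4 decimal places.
\phi_{33} = -0.0219

The PACF at lag k is phi_{kk}, the last component of the solution
to the Yule-Walker system G_k phi = r_k where
  (G_k)_{ij} = rho(|i - j|), (r_k)_i = rho(i), i,j = 1..k.
Equivalently, Durbin-Levinson gives phi_{kk} iteratively:
  phi_{11} = rho(1)
  phi_{kk} = [rho(k) - sum_{j=1..k-1} phi_{k-1,j} rho(k-j)]
            / [1 - sum_{j=1..k-1} phi_{k-1,j} rho(j)],
  phi_{k,j} = phi_{k-1,j} - phi_{kk} phi_{k-1,k-j},  j = 1..k-1.
Step k = 1:
  phi_11 = rho(1) = 0.5049.
Step k = 2:
  phi_22 = [rho(2) - phi_11 rho(1)] / [1 - phi_11 rho(1)] = [0.5479 - (0.5049)(0.5049)] / [1 - (0.5049)(0.5049)]
         = 0.29297599 / 0.74507599 = 0.393216.
  Update: phi_21 = phi_11 - phi_22 phi_11 = 0.5049 - (0.393216)(0.5049) = 0.306365.
Step k = 3:
  phi_33 = [rho(3) - phi_21 rho(2) - phi_22 rho(1)] / [1 - phi_21 rho(1) - phi_22 rho(2)]
    numerator   = 0.3526 - (0.306365)(0.5479) - (0.393216)(0.5049) = -0.01379233
    denominator = 1 - (0.306365)(0.5049) - (0.393216)(0.5479) = 0.62987307
  phi_33 = -0.01379233 / 0.62987307 = -0.0219.
Therefore phi_{33} = -0.0219.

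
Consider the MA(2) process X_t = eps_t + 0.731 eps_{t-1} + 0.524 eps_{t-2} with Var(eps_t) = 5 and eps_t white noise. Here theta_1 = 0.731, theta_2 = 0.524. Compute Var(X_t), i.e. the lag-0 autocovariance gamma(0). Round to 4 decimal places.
\gamma(0) = 9.0447

For an MA(q) process X_t = eps_t + sum_i theta_i eps_{t-i} with
Var(eps_t) = sigma^2, the variance is
  gamma(0) = sigma^2 * (1 + sum_i theta_i^2).
  sum_i theta_i^2 = (0.731)^2 + (0.524)^2 = 0.534361 + 0.274576 = 0.808937.
  gamma(0) = 5 * (1 + 0.808937) = 5 * 1.808937 = 9.044685, which rounds to 9.0447.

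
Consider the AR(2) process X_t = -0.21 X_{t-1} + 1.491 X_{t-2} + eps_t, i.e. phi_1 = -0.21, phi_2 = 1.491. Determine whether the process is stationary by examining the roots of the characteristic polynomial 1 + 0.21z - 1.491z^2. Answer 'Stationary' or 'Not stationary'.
\text{Not stationary}

The AR(p) characteristic polynomial is P(z) = 1 + 0.21z - 1.491z^2.
Stationarity requires all roots to lie outside the unit circle, i.e. |z| > 1 for every root.
Set 1 + (0.21) z + (-1.491) z^2 = 0, i.e. a z^2 + b z + c = 0 with a = -1.491, b = 0.21, c = 1.
Discriminant D = b^2 - 4ac = (0.21)^2 - 4*(-1.491)*1 = 0.0441 - (-5.964) = 6.0081.
D >= 0, so the roots are real: z = (-b +/- sqrt(D)) / (2a) = (-0.21 +/- 2.451143) / (-2.982).
  z_1 = (-0.21 + 2.451143) / (-2.982) = -0.7516,   |z_1| = 0.7516.
  z_2 = (-0.21 - 2.451143) / (-2.982) = 0.8924,   |z_2| = 0.8924.
Moduli of all roots: 0.7516, 0.8924.
All moduli strictly greater than 1? No.
Verdict: Not stationary.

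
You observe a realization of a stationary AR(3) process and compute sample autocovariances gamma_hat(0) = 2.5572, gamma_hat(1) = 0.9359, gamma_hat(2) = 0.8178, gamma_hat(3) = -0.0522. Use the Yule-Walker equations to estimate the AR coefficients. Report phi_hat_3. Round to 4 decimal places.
\hat\phi_{3} = -0.2310

The Yule-Walker equations for an AR(p) process read, in matrix form,
  Gamma_p phi = r_p,   with   (Gamma_p)_{ij} = gamma(|i - j|),
                       (r_p)_i = gamma(i),   i,j = 1..p.
Substitute the sample gammas (Toeplitz matrix and right-hand side of size 3):
  Gamma_p = [[2.5572, 0.9359, 0.8178], [0.9359, 2.5572, 0.9359], [0.8178, 0.9359, 2.5572]]
  r_p     = [0.9359, 0.8178, -0.0522]
Written out (R1..R3):
  (R1) 2.5572 phi_1 + 0.9359 phi_2 + 0.8178 phi_3 = 0.9359
  (R2) 0.9359 phi_1 + 2.5572 phi_2 + 0.9359 phi_3 = 0.8178
  (R3) 0.8178 phi_1 + 0.9359 phi_2 + 2.5572 phi_3 = -0.0522
Gaussian elimination:
  R2 <- R2 - (0.9359/2.5572) R1 = R2 - (0.365986) R1:  2.214673 phi_2 + 0.636596 phi_3 = 0.475273
  R3 <- R3 - (0.8178/2.5572) R1 = R3 - (0.319803) R1:  0.636596 phi_2 + 2.295665 phi_3 = -0.351504
  R3 <- R3 - (0.636596/2.214673) R2 = R3 - (0.287445) R2:  2.112679 phi_3 = -0.488118
Back-substitution:
  phi_hat_3 = -0.488118 / 2.112679 = -0.231042
  phi_hat_2 = (0.475273 - (0.636596)(-0.231042)) / 2.214673 = 0.281014
  phi_hat_1 = (0.9359 - (0.9359)(0.281014) - (0.8178)(-0.231042)) / 2.5572 = 0.337027
So phi_hat = [0.3370, 0.2810, -0.2310].
Therefore phi_hat_3 = -0.2310.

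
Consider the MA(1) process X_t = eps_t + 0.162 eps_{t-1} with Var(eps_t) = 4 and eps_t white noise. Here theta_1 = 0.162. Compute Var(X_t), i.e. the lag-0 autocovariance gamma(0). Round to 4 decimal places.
\gamma(0) = 4.1050

For an MA(q) process X_t = eps_t + sum_i theta_i eps_{t-i} with
Var(eps_t) = sigma^2, the variance is
  gamma(0) = sigma^2 * (1 + sum_i theta_i^2).
  sum_i theta_i^2 = (0.162)^2 = 0.026244.
  gamma(0) = 4 * (1 + 0.026244) = 4 * 1.026244 = 4.104976, which rounds to 4.1050.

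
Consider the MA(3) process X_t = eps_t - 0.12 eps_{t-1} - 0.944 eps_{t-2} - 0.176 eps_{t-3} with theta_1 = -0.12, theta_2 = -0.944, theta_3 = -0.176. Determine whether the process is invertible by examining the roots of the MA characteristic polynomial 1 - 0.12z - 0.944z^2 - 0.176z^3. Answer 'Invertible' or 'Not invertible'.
\text{Not invertible}

The MA(q) characteristic polynomial is P(z) = 1 - 0.12z - 0.944z^2 - 0.176z^3.
Invertibility requires all roots to lie outside the unit circle, i.e. |z| > 1 for every root.
Degree 3: look for a simple real root z0 first, then factor out (1 - z/z0) and solve the remaining quadratic.
Testing z0 = -5: P(-5) = 1 + (-0.12)(-5) + (-0.944)(-5)^2 + (-0.176)(-5)^3
  = 1 + (0.6) + (-23.6) + (22) = 0.  So z_0 = -5 is a root, |z_0| = 5.
Divide out the factor (1 + 0.2 z) = (1 - z/z0) (since 1/z0 = -0.2):
  P(z) = (1 + 0.2 z)(1 + (-0.32) z + (-0.88) z^2)
  [check: z-coef -0.32 - (-0.2) = -0.12; z^2-coef -0.88 - (-0.2)(-0.32) = -0.944; z^3-coef -(-0.2)(-0.88) = -0.176.]
Remaining roots from the quadratic factor 1 + (-0.32) z + (-0.88) z^2:
  Set 1 + (-0.32) z + (-0.88) z^2 = 0, i.e. a z^2 + b z + c = 0 with a = -0.88, b = -0.32, c = 1.
  Discriminant D = b^2 - 4ac = (-0.32)^2 - 4*(-0.88)*1 = 0.1024 - (-3.52) = 3.6224.
  D >= 0, so the roots are real: z = (-b +/- sqrt(D)) / (2a) = (0.32 +/- 1.90326) / (-1.76).
    z_1 = (0.32 + 1.90326) / (-1.76) = -1.2632,   |z_1| = 1.2632.
    z_2 = (0.32 - 1.90326) / (-1.76) = 0.8996,   |z_2| = 0.8996.
Moduli of all roots: 5.0000, 1.2632, 0.8996.
All moduli strictly greater than 1? No.
Verdict: Not invertible.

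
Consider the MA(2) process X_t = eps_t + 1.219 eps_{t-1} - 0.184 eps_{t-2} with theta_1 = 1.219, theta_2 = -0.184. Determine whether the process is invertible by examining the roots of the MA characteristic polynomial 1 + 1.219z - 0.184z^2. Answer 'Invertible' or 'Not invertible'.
\text{Not invertible}

The MA(q) characteristic polynomial is P(z) = 1 + 1.219z - 0.184z^2.
Invertibility requires all roots to lie outside the unit circle, i.e. |z| > 1 for every root.
Set 1 + (1.219) z + (-0.184) z^2 = 0, i.e. a z^2 + b z + c = 0 with a = -0.184, b = 1.219, c = 1.
Discriminant D = b^2 - 4ac = (1.219)^2 - 4*(-0.184)*1 = 1.485961 - (-0.736) = 2.221961.
D >= 0, so the roots are real: z = (-b +/- sqrt(D)) / (2a) = (-1.219 +/- 1.490624) / (-0.368).
  z_1 = (-1.219 + 1.490624) / (-0.368) = -0.7381,   |z_1| = 0.7381.
  z_2 = (-1.219 - 1.490624) / (-0.368) = 7.3631,   |z_2| = 7.3631.
Moduli of all roots: 0.7381, 7.3631.
All moduli strictly greater than 1? No.
Verdict: Not invertible.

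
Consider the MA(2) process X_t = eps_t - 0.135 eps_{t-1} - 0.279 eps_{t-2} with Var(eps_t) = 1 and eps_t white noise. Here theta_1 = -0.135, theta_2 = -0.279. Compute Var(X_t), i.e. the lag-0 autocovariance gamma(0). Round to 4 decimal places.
\gamma(0) = 1.0961

For an MA(q) process X_t = eps_t + sum_i theta_i eps_{t-i} with
Var(eps_t) = sigma^2, the variance is
  gamma(0) = sigma^2 * (1 + sum_i theta_i^2).
  sum_i theta_i^2 = (-0.135)^2 + (-0.279)^2 = 0.018225 + 0.077841 = 0.096066.
  gamma(0) = 1 * (1 + 0.096066) = 1 * 1.096066 = 1.096066, which rounds to 1.0961.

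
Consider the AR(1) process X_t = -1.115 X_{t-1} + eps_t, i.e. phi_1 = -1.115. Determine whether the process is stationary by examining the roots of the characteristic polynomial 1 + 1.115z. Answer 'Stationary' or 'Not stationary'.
\text{Not stationary}

The AR(p) characteristic polynomial is P(z) = 1 + 1.115z.
Stationarity requires all roots to lie outside the unit circle, i.e. |z| > 1 for every root.
This is linear in z: 1 + (1.115) z = 0  =>  z = -1/(1.115) = -0.896861,  |z| = 0.896861.
Moduli of all roots: 0.8969.
All moduli strictly greater than 1? No.
Verdict: Not stationary.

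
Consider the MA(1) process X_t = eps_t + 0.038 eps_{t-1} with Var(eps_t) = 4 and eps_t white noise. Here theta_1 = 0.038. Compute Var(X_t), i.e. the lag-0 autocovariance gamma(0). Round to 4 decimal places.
\gamma(0) = 4.0058

For an MA(q) process X_t = eps_t + sum_i theta_i eps_{t-i} with
Var(eps_t) = sigma^2, the variance is
  gamma(0) = sigma^2 * (1 + sum_i theta_i^2).
  sum_i theta_i^2 = (0.038)^2 = 0.001444.
  gamma(0) = 4 * (1 + 0.001444) = 4 * 1.001444 = 4.005776, which rounds to 4.0058.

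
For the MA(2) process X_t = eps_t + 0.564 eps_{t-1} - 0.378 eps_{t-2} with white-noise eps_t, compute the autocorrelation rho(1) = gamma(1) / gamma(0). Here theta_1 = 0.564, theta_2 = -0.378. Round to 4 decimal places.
\rho(1) = 0.2401

For an MA(q) process with theta_0 = 1, the autocovariance is
  gamma(k) = sigma^2 * sum_{i=0..q-k} theta_i * theta_{i+k},
and rho(k) = gamma(k) / gamma(0). Sigma^2 cancels.
  numerator   = (1)*(0.564) + (0.564)*(-0.378) = 0.350808.
  denominator = (1)^2 + (0.564)^2 + (-0.378)^2 = 1.46098.
  rho(1) = 0.350808 / 1.46098 = 0.2401.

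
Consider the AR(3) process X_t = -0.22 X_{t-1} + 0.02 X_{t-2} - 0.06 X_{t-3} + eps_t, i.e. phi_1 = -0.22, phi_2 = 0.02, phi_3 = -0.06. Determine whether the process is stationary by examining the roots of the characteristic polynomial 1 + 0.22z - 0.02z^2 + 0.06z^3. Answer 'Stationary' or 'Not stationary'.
\text{Stationary}

The AR(p) characteristic polynomial is P(z) = 1 + 0.22z - 0.02z^2 + 0.06z^3.
Stationarity requires all roots to lie outside the unit circle, i.e. |z| > 1 for every root.
Degree 3: look for a simple real root z0 first, then factor out (1 - z/z0) and solve the remaining quadratic.
Testing z0 = -2: P(-2) = 1 + (0.22)(-2) + (-0.02)(-2)^2 + (0.06)(-2)^3
  = 1 + (-0.44) + (-0.08) + (-0.48) = 0.  So z_0 = -2 is a root, |z_0| = 2.
Divide out the factor (1 + 0.5 z) = (1 - z/z0) (since 1/z0 = -0.5):
  P(z) = (1 + 0.5 z)(1 + (-0.28) z + (0.12) z^2)
  [check: z-coef -0.28 - (-0.5) = 0.22; z^2-coef 0.12 - (-0.5)(-0.28) = -0.02; z^3-coef -(-0.5)(0.12) = 0.06.]
Remaining roots from the quadratic factor 1 + (-0.28) z + (0.12) z^2:
  Set 1 + (-0.28) z + (0.12) z^2 = 0, i.e. a z^2 + b z + c = 0 with a = 0.12, b = -0.28, c = 1.
  Discriminant D = b^2 - 4ac = (-0.28)^2 - 4*(0.12)*1 = 0.0784 - (0.48) = -0.4016.
  D < 0, so the roots are the complex-conjugate pair z = (-b +/- i sqrt(-D)) / (2a) = 1.1667 +/- 2.6405i.
  For a conjugate pair |z|^2 = z * conj(z) = (product of roots) = c/a = 1/(0.12) = 8.333333, so |z| = sqrt(8.333333) = 2.8868 for both roots.
Moduli of all roots: 2.0000, 2.8868, 2.8868.
All moduli strictly greater than 1? Yes.
Verdict: Stationary.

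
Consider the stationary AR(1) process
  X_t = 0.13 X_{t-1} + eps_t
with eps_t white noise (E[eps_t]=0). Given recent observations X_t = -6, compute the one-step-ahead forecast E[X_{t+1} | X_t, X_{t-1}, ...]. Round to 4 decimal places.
E[X_{t+1} \mid \mathcal F_t] = -0.7800

For an AR(p) model X_t = c + sum_i phi_i X_{t-i} + eps_t, the
one-step-ahead conditional mean is
  E[X_{t+1} | X_t, ...] = c + sum_i phi_i X_{t+1-i}.
Substitute known values:
  E[X_{t+1} | ...] = (0.13) * (-6)
                   = -0.7800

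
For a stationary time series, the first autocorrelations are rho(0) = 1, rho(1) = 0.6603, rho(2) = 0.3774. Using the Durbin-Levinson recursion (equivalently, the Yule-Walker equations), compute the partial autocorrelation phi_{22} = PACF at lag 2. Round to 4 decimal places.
\phi_{22} = -0.1039

The PACF at lag k is phi_{kk}, the last component of the solution
to the Yule-Walker system G_k phi = r_k where
  (G_k)_{ij} = rho(|i - j|), (r_k)_i = rho(i), i,j = 1..k.
Equivalently, Durbin-Levinson gives phi_{kk} iteratively:
  phi_{11} = rho(1)
  phi_{kk} = [rho(k) - sum_{j=1..k-1} phi_{k-1,j} rho(k-j)]
            / [1 - sum_{j=1..k-1} phi_{k-1,j} rho(j)],
  phi_{k,j} = phi_{k-1,j} - phi_{kk} phi_{k-1,k-j},  j = 1..k-1.
Step k = 1:
  phi_11 = rho(1) = 0.6603.
Step k = 2:
  phi_22 = [rho(2) - phi_11 rho(1)] / [1 - phi_11 rho(1)] = [0.3774 - (0.6603)(0.6603)] / [1 - (0.6603)(0.6603)]
         = -0.05859609 / 0.56400391 = -0.1039.
Therefore phi_{22} = -0.1039.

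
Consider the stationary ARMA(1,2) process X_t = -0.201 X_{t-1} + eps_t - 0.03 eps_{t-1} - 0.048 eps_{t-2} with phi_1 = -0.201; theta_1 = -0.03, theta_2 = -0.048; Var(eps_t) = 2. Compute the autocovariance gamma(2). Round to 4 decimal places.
\gamma(2) = -0.0033

Multiply the model equation by X_{t-k} and take expectations. With theta_0 = psi_0 = 1 and psi_j the MA(infinity) weights, this gives
  gamma(k) - sum_i phi_i gamma(k-i) = c_k,
  c_k = sigma^2 * sum_{j=k..q} theta_j psi_{j-k}   (c_k = 0 for k > q),
using gamma(-m) = gamma(m).
psi-weights needed (psi_j = theta_j + sum_i phi_i psi_{j-i}):
  psi_1 = theta_1 + phi_1 = -0.03 + (-0.201) = -0.231
  psi_2 = theta_2 + phi_1 psi_1 = -0.048 + (-0.201)(-0.231) = -0.001569
Right-hand sides:
  c_0 = sigma^2 (1 + theta_1 psi_1 + theta_2 psi_2) = 2 * (1 + (-0.03)(-0.231) + (-0.048)(-0.001569)) = 2 * 1.007005 = 2.014011
  c_1 = sigma^2 (theta_1 + theta_2 psi_1) = 2 * (-0.03 + (-0.048)(-0.231)) = -0.037824
  c_2 = sigma^2 theta_2 = 2 * (-0.048) = -0.096
Equations for k = 0 and k = 1 (AR order 1):
  gamma(0) = phi_1 gamma(1) + c_0
  gamma(1) = phi_1 gamma(0) + c_1
Substituting the second into the first: gamma(0) (1 - phi_1^2) = c_0 + phi_1 c_1, so
  gamma(0) = (c_0 + phi_1 c_1) / (1 - phi_1^2) = (2.014011 + (-0.201)(-0.037824)) / (1 - (-0.201)^2) = 2.021613 / 0.959599 = 2.106727.
  gamma(1) = phi_1 gamma(0) + c_1 = (-0.201)(2.106727) + (-0.037824) = -0.461276.
For k = 2: gamma(2) = phi_1 gamma(1) + c_2
  = (-0.201)(-0.461276) + (-0.096) = -0.003283.
Therefore gamma(2) = -0.0033 (to 4 decimal places).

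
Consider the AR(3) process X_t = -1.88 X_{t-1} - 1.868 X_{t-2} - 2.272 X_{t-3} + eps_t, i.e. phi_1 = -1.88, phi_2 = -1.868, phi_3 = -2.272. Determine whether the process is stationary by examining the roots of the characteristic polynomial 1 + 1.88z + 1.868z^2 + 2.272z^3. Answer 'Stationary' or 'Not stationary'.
\text{Not stationary}

The AR(p) characteristic polynomial is P(z) = 1 + 1.88z + 1.868z^2 + 2.272z^3.
Stationarity requires all roots to lie outside the unit circle, i.e. |z| > 1 for every root.
Degree 3: look for a simple real root z0 first, then factor out (1 - z/z0) and solve the remaining quadratic.
Testing z0 = -0.625: P(-0.625) = 1 + (1.88)(-0.625) + (1.868)(-0.625)^2 + (2.272)(-0.625)^3
  = 1 + (-1.175) + (0.729688) + (-0.554688) = 0.  So z_0 = -0.625 is a root, |z_0| = 0.625.
Divide out the factor (1 + 1.6 z) = (1 - z/z0) (since 1/z0 = -1.6):
  P(z) = (1 + 1.6 z)(1 + (0.28) z + (1.42) z^2)
  [check: z-coef 0.28 - (-1.6) = 1.88; z^2-coef 1.42 - (-1.6)(0.28) = 1.868; z^3-coef -(-1.6)(1.42) = 2.272.]
Remaining roots from the quadratic factor 1 + (0.28) z + (1.42) z^2:
  Set 1 + (0.28) z + (1.42) z^2 = 0, i.e. a z^2 + b z + c = 0 with a = 1.42, b = 0.28, c = 1.
  Discriminant D = b^2 - 4ac = (0.28)^2 - 4*(1.42)*1 = 0.0784 - (5.68) = -5.6016.
  D < 0, so the roots are the complex-conjugate pair z = (-b +/- i sqrt(-D)) / (2a) = -0.0986 +/- 0.8334i.
  For a conjugate pair |z|^2 = z * conj(z) = (product of roots) = c/a = 1/(1.42) = 0.704225, so |z| = sqrt(0.704225) = 0.8392 for both roots.
Moduli of all roots: 0.6250, 0.8392, 0.8392.
All moduli strictly greater than 1? No.
Verdict: Not stationary.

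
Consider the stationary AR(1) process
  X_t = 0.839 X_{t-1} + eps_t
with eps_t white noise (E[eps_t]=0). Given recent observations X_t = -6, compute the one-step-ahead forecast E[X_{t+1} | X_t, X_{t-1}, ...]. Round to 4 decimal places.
E[X_{t+1} \mid \mathcal F_t] = -5.0340

For an AR(p) model X_t = c + sum_i phi_i X_{t-i} + eps_t, the
one-step-ahead conditional mean is
  E[X_{t+1} | X_t, ...] = c + sum_i phi_i X_{t+1-i}.
Substitute known values:
  E[X_{t+1} | ...] = (0.839) * (-6)
                   = -5.0340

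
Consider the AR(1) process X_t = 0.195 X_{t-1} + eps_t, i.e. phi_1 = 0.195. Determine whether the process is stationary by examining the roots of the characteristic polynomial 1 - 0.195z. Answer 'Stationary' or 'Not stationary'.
\text{Stationary}

The AR(p) characteristic polynomial is P(z) = 1 - 0.195z.
Stationarity requires all roots to lie outside the unit circle, i.e. |z| > 1 for every root.
This is linear in z: 1 + (-0.195) z = 0  =>  z = -1/(-0.195) = 5.128205,  |z| = 5.128205.
Moduli of all roots: 5.1282.
All moduli strictly greater than 1? Yes.
Verdict: Stationary.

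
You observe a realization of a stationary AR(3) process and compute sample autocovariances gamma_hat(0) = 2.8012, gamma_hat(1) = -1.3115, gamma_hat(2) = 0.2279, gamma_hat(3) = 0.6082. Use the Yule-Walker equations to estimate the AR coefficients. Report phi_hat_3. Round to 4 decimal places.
\hat\phi_{3} = 0.2370

The Yule-Walker equations for an AR(p) process read, in matrix form,
  Gamma_p phi = r_p,   with   (Gamma_p)_{ij} = gamma(|i - j|),
                       (r_p)_i = gamma(i),   i,j = 1..p.
Substitute the sample gammas (Toeplitz matrix and right-hand side of size 3):
  Gamma_p = [[2.8012, -1.3115, 0.2279], [-1.3115, 2.8012, -1.3115], [0.2279, -1.3115, 2.8012]]
  r_p     = [-1.3115, 0.2279, 0.6082]
Written out (R1..R3):
  (R1) 2.8012 phi_1 - 1.3115 phi_2 + 0.2279 phi_3 = -1.3115
  (R2) -1.3115 phi_1 + 2.8012 phi_2 - 1.3115 phi_3 = 0.2279
  (R3) 0.2279 phi_1 - 1.3115 phi_2 + 2.8012 phi_3 = 0.6082
Gaussian elimination:
  R2 <- R2 - (-1.3115/2.8012) R1 = R2 - (-0.468192) R1:  2.187166 phi_2 - 1.204799 phi_3 = -0.386134
  R3 <- R3 - (0.2279/2.8012) R1 = R3 - (0.081358) R1:  -1.204799 phi_2 + 2.782659 phi_3 = 0.714901
  R3 <- R3 - (-1.204799/2.187166) R2 = R3 - (-0.550849) R2:  2.118996 phi_3 = 0.502199
Back-substitution:
  phi_hat_3 = 0.502199 / 2.118996 = 0.236999
  phi_hat_2 = (-0.386134 - (-1.204799)(0.236999)) / 2.187166 = -0.045995
  phi_hat_1 = (-1.3115 - (-1.3115)(-0.045995) - (0.2279)(0.236999)) / 2.8012 = -0.509008
So phi_hat = [-0.5090, -0.0460, 0.2370].
Therefore phi_hat_3 = 0.2370.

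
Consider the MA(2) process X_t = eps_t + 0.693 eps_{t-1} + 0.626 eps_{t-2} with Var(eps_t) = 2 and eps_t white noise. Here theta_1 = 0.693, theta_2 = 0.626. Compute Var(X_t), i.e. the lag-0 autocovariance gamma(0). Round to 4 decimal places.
\gamma(0) = 3.7443

For an MA(q) process X_t = eps_t + sum_i theta_i eps_{t-i} with
Var(eps_t) = sigma^2, the variance is
  gamma(0) = sigma^2 * (1 + sum_i theta_i^2).
  sum_i theta_i^2 = (0.693)^2 + (0.626)^2 = 0.480249 + 0.391876 = 0.872125.
  gamma(0) = 2 * (1 + 0.872125) = 2 * 1.872125 = 3.74425, which rounds to 3.7443.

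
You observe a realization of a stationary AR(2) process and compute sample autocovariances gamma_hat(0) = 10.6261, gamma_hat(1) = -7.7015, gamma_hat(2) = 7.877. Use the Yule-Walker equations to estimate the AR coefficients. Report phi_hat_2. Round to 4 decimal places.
\hat\phi_{2} = 0.4550

The Yule-Walker equations for an AR(p) process read, in matrix form,
  Gamma_p phi = r_p,   with   (Gamma_p)_{ij} = gamma(|i - j|),
                       (r_p)_i = gamma(i),   i,j = 1..p.
Substitute the sample gammas (Toeplitz matrix and right-hand side of size 2):
  Gamma_p = [[10.6261, -7.7015], [-7.7015, 10.6261]]
  r_p     = [-7.7015, 7.877]
Written out:
  10.6261 phi_1 - 7.7015 phi_2 = -7.7015
  -7.7015 phi_1 + 10.6261 phi_2 = 7.877
Solve by Cramer's rule:
  det = gamma(0)^2 - gamma(1)^2 = (10.6261)^2 - (-7.7015)^2 = 112.91400121 - 59.31310225 = 53.60089896
  phi_hat_1 = [gamma(1) gamma(0) - gamma(1) gamma(2)] / det = [(-7.7015)(10.6261) - (-7.7015)(7.877)] / 53.60089896 = -21.17219365 / 53.60089896 = -0.395
  phi_hat_2 = [gamma(0) gamma(2) - gamma(1)^2] / det = [(10.6261)(7.877) - (-7.7015)^2] / 53.60089896 = 24.38868745 / 53.60089896 = 0.455
So phi_hat = [-0.3950, 0.4550].
Therefore phi_hat_2 = 0.4550.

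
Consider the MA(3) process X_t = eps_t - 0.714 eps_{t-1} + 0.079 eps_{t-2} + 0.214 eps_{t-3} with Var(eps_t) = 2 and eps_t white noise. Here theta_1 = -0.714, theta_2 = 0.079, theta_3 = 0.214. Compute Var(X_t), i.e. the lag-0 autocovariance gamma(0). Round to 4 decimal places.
\gamma(0) = 3.1237

For an MA(q) process X_t = eps_t + sum_i theta_i eps_{t-i} with
Var(eps_t) = sigma^2, the variance is
  gamma(0) = sigma^2 * (1 + sum_i theta_i^2).
  sum_i theta_i^2 = (-0.714)^2 + (0.079)^2 + (0.214)^2 = 0.509796 + 0.006241 + 0.045796 = 0.561833.
  gamma(0) = 2 * (1 + 0.561833) = 2 * 1.561833 = 3.123666, which rounds to 3.1237.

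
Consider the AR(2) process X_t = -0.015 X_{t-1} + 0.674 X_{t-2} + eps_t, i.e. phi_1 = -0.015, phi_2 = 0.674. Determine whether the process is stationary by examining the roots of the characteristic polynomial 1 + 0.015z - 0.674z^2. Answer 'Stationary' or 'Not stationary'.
\text{Stationary}

The AR(p) characteristic polynomial is P(z) = 1 + 0.015z - 0.674z^2.
Stationarity requires all roots to lie outside the unit circle, i.e. |z| > 1 for every root.
Set 1 + (0.015) z + (-0.674) z^2 = 0, i.e. a z^2 + b z + c = 0 with a = -0.674, b = 0.015, c = 1.
Discriminant D = b^2 - 4ac = (0.015)^2 - 4*(-0.674)*1 = 0.000225 - (-2.696) = 2.696225.
D >= 0, so the roots are real: z = (-b +/- sqrt(D)) / (2a) = (-0.015 +/- 1.642019) / (-1.348).
  z_1 = (-0.015 + 1.642019) / (-1.348) = -1.207,   |z_1| = 1.207.
  z_2 = (-0.015 - 1.642019) / (-1.348) = 1.2292,   |z_2| = 1.2292.
Moduli of all roots: 1.2070, 1.2292.
All moduli strictly greater than 1? Yes.
Verdict: Stationary.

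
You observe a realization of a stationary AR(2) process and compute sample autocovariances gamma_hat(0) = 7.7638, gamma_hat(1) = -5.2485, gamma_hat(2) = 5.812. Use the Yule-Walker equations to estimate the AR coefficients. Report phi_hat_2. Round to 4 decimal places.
\hat\phi_{2} = 0.5370

The Yule-Walker equations for an AR(p) process read, in matrix form,
  Gamma_p phi = r_p,   with   (Gamma_p)_{ij} = gamma(|i - j|),
                       (r_p)_i = gamma(i),   i,j = 1..p.
Substitute the sample gammas (Toeplitz matrix and right-hand side of size 2):
  Gamma_p = [[7.7638, -5.2485], [-5.2485, 7.7638]]
  r_p     = [-5.2485, 5.812]
Written out:
  7.7638 phi_1 - 5.2485 phi_2 = -5.2485
  -5.2485 phi_1 + 7.7638 phi_2 = 5.812
Solve by Cramer's rule:
  det = gamma(0)^2 - gamma(1)^2 = (7.7638)^2 - (-5.2485)^2 = 60.27659044 - 27.54675225 = 32.72983819
  phi_hat_1 = [gamma(1) gamma(0) - gamma(1) gamma(2)] / det = [(-5.2485)(7.7638) - (-5.2485)(5.812)] / 32.72983819 = -10.2440223 / 32.72983819 = -0.313
  phi_hat_2 = [gamma(0) gamma(2) - gamma(1)^2] / det = [(7.7638)(5.812) - (-5.2485)^2] / 32.72983819 = 17.57645335 / 32.72983819 = 0.537
So phi_hat = [-0.3130, 0.5370].
Therefore phi_hat_2 = 0.5370.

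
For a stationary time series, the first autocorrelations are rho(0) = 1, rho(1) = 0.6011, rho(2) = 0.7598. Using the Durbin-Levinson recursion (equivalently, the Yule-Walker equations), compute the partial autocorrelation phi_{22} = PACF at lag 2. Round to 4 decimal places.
\phi_{22} = 0.6239

The PACF at lag k is phi_{kk}, the last component of the solution
to the Yule-Walker system G_k phi = r_k where
  (G_k)_{ij} = rho(|i - j|), (r_k)_i = rho(i), i,j = 1..k.
Equivalently, Durbin-Levinson gives phi_{kk} iteratively:
  phi_{11} = rho(1)
  phi_{kk} = [rho(k) - sum_{j=1..k-1} phi_{k-1,j} rho(k-j)]
            / [1 - sum_{j=1..k-1} phi_{k-1,j} rho(j)],
  phi_{k,j} = phi_{k-1,j} - phi_{kk} phi_{k-1,k-j},  j = 1..k-1.
Step k = 1:
  phi_11 = rho(1) = 0.6011.
Step k = 2:
  phi_22 = [rho(2) - phi_11 rho(1)] / [1 - phi_11 rho(1)] = [0.7598 - (0.6011)(0.6011)] / [1 - (0.6011)(0.6011)]
         = 0.39847879 / 0.63867879 = 0.6239.
Therefore phi_{22} = 0.6239.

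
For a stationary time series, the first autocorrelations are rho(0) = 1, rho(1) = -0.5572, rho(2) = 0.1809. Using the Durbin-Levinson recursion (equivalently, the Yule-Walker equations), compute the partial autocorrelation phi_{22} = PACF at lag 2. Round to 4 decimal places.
\phi_{22} = -0.1879

The PACF at lag k is phi_{kk}, the last component of the solution
to the Yule-Walker system G_k phi = r_k where
  (G_k)_{ij} = rho(|i - j|), (r_k)_i = rho(i), i,j = 1..k.
Equivalently, Durbin-Levinson gives phi_{kk} iteratively:
  phi_{11} = rho(1)
  phi_{kk} = [rho(k) - sum_{j=1..k-1} phi_{k-1,j} rho(k-j)]
            / [1 - sum_{j=1..k-1} phi_{k-1,j} rho(j)],
  phi_{k,j} = phi_{k-1,j} - phi_{kk} phi_{k-1,k-j},  j = 1..k-1.
Step k = 1:
  phi_11 = rho(1) = -0.5572.
Step k = 2:
  phi_22 = [rho(2) - phi_11 rho(1)] / [1 - phi_11 rho(1)] = [0.1809 - (-0.5572)(-0.5572)] / [1 - (-0.5572)(-0.5572)]
         = -0.12957184 / 0.68952816 = -0.1879.
Therefore phi_{22} = -0.1879.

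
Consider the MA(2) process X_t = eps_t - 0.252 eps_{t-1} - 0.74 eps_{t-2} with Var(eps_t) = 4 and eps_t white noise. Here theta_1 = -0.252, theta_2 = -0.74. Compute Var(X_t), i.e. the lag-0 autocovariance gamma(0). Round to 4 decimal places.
\gamma(0) = 6.4444

For an MA(q) process X_t = eps_t + sum_i theta_i eps_{t-i} with
Var(eps_t) = sigma^2, the variance is
  gamma(0) = sigma^2 * (1 + sum_i theta_i^2).
  sum_i theta_i^2 = (-0.252)^2 + (-0.74)^2 = 0.063504 + 0.5476 = 0.611104.
  gamma(0) = 4 * (1 + 0.611104) = 4 * 1.611104 = 6.444416, which rounds to 6.4444.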